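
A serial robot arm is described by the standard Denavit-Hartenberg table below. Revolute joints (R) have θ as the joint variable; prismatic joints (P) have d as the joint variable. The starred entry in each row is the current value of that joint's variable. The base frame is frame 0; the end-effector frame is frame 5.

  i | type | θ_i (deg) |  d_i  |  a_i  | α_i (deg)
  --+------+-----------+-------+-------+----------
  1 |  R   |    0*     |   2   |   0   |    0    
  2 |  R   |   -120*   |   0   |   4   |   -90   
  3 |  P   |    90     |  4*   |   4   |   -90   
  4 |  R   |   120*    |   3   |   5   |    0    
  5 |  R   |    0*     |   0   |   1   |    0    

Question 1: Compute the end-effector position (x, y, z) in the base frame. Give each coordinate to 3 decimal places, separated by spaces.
after link 1: o_1 = (0.0000, 0.0000, 2.0000)
after link 2: o_2 = (-2.0000, -3.4641, 2.0000)
after link 3: o_3 = (1.4641, -5.4641, -2.0000)
after link 4: o_4 = (-0.7859, -0.7010, 0.5000)
after link 5: o_5 = (-1.5359, -0.2679, 1.0000)

-1.536 -0.268 1.000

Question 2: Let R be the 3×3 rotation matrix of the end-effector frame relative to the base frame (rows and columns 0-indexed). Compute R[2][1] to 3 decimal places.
End-effector y-axis (col 1 of R) = (0.4330,-0.2500,0.8660)
R[2][1] = 0.8660

0.866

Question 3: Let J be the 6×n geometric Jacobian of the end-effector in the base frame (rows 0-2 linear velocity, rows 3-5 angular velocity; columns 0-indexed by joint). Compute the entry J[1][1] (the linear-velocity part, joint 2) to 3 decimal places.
-1.536

axis z_1 = (0.0000,0.0000,1.0000); lever o_n−o_1 = (-1.5359,-0.2679,-1.0000)
cross product → J_v[:, 1] = (0.2679,-1.5359,0.0000)
J_ω[:, 1] = z_1
entry J[1][1] = -1.5359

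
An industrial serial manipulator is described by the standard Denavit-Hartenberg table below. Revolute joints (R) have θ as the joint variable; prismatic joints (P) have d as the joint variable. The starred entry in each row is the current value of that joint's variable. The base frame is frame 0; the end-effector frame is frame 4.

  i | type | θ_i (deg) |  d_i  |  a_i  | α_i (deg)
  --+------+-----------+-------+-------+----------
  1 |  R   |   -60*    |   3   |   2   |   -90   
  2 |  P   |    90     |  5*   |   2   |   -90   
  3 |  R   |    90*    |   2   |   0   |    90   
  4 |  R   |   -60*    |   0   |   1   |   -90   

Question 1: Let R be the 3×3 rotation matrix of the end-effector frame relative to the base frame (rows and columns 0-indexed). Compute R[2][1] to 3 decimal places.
End-effector y-axis (col 1 of R) = (-0.0000,-0.0000,1.0000)
R[2][1] = 1.0000

1.000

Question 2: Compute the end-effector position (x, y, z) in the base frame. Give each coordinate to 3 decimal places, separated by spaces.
4.330 1.500 1.000

after link 1: o_1 = (1.0000, -1.7321, 3.0000)
after link 2: o_2 = (5.3301, 0.7679, 1.0000)
after link 3: o_3 = (4.3301, 2.5000, 1.0000)
after link 4: o_4 = (4.3301, 1.5000, 1.0000)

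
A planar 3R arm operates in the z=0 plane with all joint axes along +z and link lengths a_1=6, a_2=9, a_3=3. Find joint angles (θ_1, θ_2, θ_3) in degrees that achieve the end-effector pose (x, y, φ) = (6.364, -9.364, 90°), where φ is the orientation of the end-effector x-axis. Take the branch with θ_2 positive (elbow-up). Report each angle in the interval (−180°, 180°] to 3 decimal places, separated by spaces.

wrist centre = target − a_3·(cos φ, sin φ) = (6.3640, -12.3640)
cos θ_2 = (193.3690−6²−9²)/(2·6·9) = 0.7071; θ_2 = 44.9989° (elbow-up)
β = atan2(-12.3640,6.3640) = -62.7642°; ψ = atan2(6.3638,12.3641) = 27.2350°
θ_1 = β − ψ = -89.9993°
θ_3 = φ − θ_1 − θ_2 = 135.0004° (wrapped to (-180°,180°])

-89.999 44.999 135.000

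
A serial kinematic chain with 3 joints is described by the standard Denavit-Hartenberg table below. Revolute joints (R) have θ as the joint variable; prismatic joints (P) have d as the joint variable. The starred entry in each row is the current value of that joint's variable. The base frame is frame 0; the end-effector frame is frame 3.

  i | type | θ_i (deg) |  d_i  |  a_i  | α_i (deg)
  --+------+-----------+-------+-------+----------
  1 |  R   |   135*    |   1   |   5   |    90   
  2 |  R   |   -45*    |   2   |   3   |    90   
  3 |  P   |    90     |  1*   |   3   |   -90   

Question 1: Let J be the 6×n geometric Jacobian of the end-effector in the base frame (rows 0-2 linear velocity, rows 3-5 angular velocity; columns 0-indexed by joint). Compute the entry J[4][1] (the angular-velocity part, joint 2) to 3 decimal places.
0.707

axis z_1 = (0.7071,0.7071,0.0000); lever o_n−o_1 = (2.5355,4.5355,-2.8284)
cross product → J_v[:, 1] = (-2.0000,2.0000,1.4142)
J_ω[:, 1] = z_1
entry J[4][1] = 0.7071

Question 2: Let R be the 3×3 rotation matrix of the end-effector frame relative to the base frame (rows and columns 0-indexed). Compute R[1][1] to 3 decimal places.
0.500

End-effector y-axis (col 1 of R) = (-0.5000,0.5000,0.7071)
R[1][1] = 0.5000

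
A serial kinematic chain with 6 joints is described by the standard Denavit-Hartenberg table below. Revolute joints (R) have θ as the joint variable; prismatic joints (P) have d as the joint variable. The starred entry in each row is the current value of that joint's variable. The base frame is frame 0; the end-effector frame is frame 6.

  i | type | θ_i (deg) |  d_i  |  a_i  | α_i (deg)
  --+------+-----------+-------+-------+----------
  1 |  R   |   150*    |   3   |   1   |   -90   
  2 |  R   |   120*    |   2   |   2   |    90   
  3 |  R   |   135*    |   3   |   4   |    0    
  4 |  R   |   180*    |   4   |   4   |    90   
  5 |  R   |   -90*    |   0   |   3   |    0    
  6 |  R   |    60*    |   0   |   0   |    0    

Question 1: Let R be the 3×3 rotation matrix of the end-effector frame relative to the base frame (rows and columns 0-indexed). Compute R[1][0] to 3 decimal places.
0.161

End-effector x-axis (col 0 of R) = (0.9464,0.1607,-0.2803)
R[1][0] = 0.1607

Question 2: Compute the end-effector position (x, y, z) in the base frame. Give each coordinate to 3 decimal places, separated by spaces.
-4.000 0.000 -0.732

after link 1: o_1 = (-0.8660, 0.5000, 3.0000)
after link 2: o_2 = (-1.0000, -1.7321, 1.2679)
after link 3: o_3 = (-5.8890, -2.1754, 2.2174)
after link 4: o_4 = (-6.2500, 1.2990, -2.2321)
after link 5: o_5 = (-4.0000, 0.0000, -0.7321)
after link 6: o_6 = (-4.0000, 0.0000, -0.7321)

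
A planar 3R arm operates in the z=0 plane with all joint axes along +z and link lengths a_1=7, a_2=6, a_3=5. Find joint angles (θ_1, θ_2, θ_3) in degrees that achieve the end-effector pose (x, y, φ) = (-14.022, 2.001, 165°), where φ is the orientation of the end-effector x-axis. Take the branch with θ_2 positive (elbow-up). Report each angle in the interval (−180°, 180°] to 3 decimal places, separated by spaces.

wrist centre = target − a_3·(cos φ, sin φ) = (-9.1924, 0.7069)
cos θ_2 = (84.9994−7²−6²)/(2·7·6) = -0.0000; θ_2 = 90.0004° (elbow-up)
β = atan2(0.7069,-9.1924) = 175.6025°; ψ = atan2(6.0000,7.0000) = 40.6015°
θ_1 = β − ψ = 135.0011°
θ_3 = φ − θ_1 − θ_2 = -60.0015° (wrapped to (-180°,180°])

135.001 90.000 -60.001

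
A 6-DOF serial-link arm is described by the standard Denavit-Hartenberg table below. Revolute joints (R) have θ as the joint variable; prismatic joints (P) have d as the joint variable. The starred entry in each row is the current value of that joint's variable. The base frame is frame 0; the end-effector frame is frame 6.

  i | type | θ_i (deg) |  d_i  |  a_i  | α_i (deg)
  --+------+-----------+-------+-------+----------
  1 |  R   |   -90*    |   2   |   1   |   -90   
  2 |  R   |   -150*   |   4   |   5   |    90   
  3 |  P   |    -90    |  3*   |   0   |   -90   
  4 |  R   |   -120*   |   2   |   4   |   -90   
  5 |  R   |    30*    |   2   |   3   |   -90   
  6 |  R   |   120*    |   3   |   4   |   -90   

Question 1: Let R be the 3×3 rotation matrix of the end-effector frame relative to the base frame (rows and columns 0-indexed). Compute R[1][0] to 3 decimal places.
-0.188

End-effector x-axis (col 0 of R) = (0.5335,-0.1875,0.8248)
R[1][0] = -0.1875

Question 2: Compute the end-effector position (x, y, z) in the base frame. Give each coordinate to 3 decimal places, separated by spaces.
6.951 4.971 -0.538

after link 1: o_1 = (0.0000, -1.0000, 2.0000)
after link 2: o_2 = (4.0000, 3.3301, 4.5000)
after link 3: o_3 = (4.0000, 4.8301, 1.9019)
after link 4: o_4 = (6.0000, 8.2942, -0.0981)
after link 5: o_5 = (5.5670, 8.6202, -3.6627)
after link 6: o_6 = (6.9510, 4.9707, -0.5377)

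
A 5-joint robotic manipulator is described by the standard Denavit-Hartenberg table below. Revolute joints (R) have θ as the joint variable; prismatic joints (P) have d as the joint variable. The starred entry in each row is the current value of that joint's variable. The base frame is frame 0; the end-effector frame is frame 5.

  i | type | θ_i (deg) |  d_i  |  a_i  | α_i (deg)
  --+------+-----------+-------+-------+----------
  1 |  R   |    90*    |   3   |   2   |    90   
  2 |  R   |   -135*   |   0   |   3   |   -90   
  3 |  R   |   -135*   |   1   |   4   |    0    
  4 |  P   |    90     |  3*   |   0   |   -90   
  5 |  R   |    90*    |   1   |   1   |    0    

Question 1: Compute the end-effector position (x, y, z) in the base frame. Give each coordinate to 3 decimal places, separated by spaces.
after link 1: o_1 = (0.0000, 2.0000, 3.0000)
after link 2: o_2 = (0.0000, -0.1213, 0.8787)
after link 3: o_3 = (2.8284, 2.5858, 2.1716)
after link 4: o_4 = (2.8284, 4.7071, 0.0503)
after link 5: o_5 = (2.1213, 3.5000, 0.2574)

2.121 3.500 0.257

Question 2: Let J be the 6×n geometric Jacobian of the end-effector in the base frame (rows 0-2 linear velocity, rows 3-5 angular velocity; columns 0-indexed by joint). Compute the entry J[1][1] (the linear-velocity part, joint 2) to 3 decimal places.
axis z_1 = (1.0000,-0.0000,0.0000); lever o_n−o_1 = (2.1213,1.5000,-2.7426)
cross product → J_v[:, 1] = (0.0000,2.7426,1.5000)
J_ω[:, 1] = z_1
entry J[1][1] = 2.7426

2.743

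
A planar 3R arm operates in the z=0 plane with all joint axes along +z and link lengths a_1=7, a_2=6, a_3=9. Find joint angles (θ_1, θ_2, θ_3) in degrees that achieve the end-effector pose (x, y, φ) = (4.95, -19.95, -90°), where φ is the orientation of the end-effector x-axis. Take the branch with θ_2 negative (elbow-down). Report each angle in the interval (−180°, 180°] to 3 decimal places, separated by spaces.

-45.003 -44.992 -0.005

wrist centre = target − a_3·(cos φ, sin φ) = (4.9500, -10.9500)
cos θ_2 = (144.4050−7²−6²)/(2·7·6) = 0.7072; θ_2 = -44.9923° (elbow-down)
β = atan2(-10.9500,4.9500) = -65.6744°; ψ = atan2(-4.2421,11.2432) = -20.6715°
θ_1 = β − ψ = -45.0029°
θ_3 = φ − θ_1 − θ_2 = -0.0048° (wrapped to (-180°,180°])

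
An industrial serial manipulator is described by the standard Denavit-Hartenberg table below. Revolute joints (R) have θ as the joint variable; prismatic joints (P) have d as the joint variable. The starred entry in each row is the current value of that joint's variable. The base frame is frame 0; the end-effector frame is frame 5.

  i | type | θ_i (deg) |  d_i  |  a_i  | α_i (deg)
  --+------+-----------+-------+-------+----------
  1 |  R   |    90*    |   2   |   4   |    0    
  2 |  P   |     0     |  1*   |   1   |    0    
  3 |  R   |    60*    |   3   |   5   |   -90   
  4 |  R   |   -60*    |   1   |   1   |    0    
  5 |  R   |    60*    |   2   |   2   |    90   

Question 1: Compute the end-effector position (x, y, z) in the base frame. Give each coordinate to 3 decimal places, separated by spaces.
after link 1: o_1 = (0.0000, 4.0000, 2.0000)
after link 2: o_2 = (0.0000, 5.0000, 3.0000)
after link 3: o_3 = (-4.3301, 7.5000, 6.0000)
after link 4: o_4 = (-5.2631, 6.8840, 6.8660)
after link 5: o_5 = (-7.9952, 6.1519, 6.8660)

-7.995 6.152 6.866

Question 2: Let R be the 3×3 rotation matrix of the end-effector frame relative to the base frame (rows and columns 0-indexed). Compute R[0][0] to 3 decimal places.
End-effector x-axis (col 0 of R) = (-0.8660,0.5000,0.0000)
R[0][0] = -0.8660

-0.866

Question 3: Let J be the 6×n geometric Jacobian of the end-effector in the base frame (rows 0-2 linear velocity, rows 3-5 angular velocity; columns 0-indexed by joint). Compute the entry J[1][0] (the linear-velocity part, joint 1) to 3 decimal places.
-7.995

axis z_0 = ẑ; lever o_n−o_0 = (-7.9952,6.1519,6.8660)
cross product → J_v[:, 0] = (-6.1519,-7.9952,0.0000)
J_ω[:, 0] = z_0
entry J[1][0] = -7.9952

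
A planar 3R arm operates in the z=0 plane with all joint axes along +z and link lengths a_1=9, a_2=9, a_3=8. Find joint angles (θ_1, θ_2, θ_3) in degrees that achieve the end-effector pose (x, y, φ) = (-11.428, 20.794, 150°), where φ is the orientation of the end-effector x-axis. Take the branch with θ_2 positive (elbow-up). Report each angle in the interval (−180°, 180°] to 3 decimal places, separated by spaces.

wrist centre = target − a_3·(cos φ, sin φ) = (-4.4998, 16.7940)
cos θ_2 = (302.2866−9²−9²)/(2·9·9) = 0.8660; θ_2 = 30.0067° (elbow-up)
β = atan2(16.7940,-4.4998) = 104.9995°; ψ = atan2(4.5009,16.7937) = 15.0034°
θ_1 = β − ψ = 89.9962°
θ_3 = φ − θ_1 − θ_2 = 29.9971° (wrapped to (-180°,180°])

89.996 30.007 29.997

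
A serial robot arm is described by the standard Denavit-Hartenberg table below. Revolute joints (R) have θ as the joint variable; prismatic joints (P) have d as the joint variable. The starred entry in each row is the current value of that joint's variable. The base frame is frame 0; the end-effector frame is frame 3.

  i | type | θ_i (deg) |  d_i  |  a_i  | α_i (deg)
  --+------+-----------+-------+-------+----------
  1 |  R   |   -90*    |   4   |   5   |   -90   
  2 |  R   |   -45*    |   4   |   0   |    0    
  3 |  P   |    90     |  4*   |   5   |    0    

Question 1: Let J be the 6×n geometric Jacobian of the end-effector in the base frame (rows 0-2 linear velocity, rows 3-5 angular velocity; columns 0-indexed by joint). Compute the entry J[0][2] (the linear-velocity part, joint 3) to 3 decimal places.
prismatic axis z_2 = (1.0000,0.0000,0.0000)
J_v[:, 2] = z_2; J_ω[:, 2] = (0,0,0)
entry J[0][2] = 1.0000

1.000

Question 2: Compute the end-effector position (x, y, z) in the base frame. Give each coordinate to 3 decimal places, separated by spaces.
8.000 -8.536 0.464

after link 1: o_1 = (0.0000, -5.0000, 4.0000)
after link 2: o_2 = (4.0000, -5.0000, 4.0000)
after link 3: o_3 = (8.0000, -8.5355, 0.4645)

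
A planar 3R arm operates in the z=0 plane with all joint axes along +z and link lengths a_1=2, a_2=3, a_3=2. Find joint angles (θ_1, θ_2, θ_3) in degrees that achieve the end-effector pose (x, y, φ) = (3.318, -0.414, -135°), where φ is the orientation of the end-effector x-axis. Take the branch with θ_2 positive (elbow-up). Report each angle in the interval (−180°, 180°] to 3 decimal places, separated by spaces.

wrist centre = target − a_3·(cos φ, sin φ) = (4.7322, 1.0002)
cos θ_2 = (23.3943−2²−3²)/(2·2·3) = 0.8662; θ_2 = 29.9812° (elbow-up)
β = atan2(1.0002,4.7322) = 11.9345°; ψ = atan2(1.4991,4.5986) = 18.0561°
θ_1 = β − ψ = -6.1216°
θ_3 = φ − θ_1 − θ_2 = -158.8596° (wrapped to (-180°,180°])

-6.122 29.981 -158.860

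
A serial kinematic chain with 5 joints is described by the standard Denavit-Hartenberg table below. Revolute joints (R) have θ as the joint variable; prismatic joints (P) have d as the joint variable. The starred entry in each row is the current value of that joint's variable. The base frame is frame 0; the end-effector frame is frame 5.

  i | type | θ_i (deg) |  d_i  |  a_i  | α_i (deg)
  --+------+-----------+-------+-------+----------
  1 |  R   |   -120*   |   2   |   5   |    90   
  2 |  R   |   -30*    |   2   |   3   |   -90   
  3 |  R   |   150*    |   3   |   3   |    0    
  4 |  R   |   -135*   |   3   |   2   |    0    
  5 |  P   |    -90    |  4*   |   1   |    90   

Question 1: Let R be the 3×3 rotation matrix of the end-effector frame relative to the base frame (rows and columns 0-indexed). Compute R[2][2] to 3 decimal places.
0.483

End-effector z-axis (col 2 of R) = (0.1941,0.8539,0.4830)
R[2][2] = 0.4830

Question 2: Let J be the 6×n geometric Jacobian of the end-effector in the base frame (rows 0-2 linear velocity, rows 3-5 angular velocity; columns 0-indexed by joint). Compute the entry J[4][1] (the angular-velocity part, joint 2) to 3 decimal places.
axis z_1 = (-0.8660,0.5000,0.0000); lever o_n−o_1 = (-4.4439,-5.8004,7.3640)
cross product → J_v[:, 1] = (3.6820,6.3774,7.2453)
J_ω[:, 1] = z_1
entry J[4][1] = 0.5000

0.500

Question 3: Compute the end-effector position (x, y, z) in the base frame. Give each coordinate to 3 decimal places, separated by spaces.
-6.944 -10.131 9.364

after link 1: o_1 = (-2.5000, -4.3301, 2.0000)
after link 2: o_2 = (-5.5311, -5.5801, 0.5000)
after link 3: o_3 = (-3.8571, -5.6806, 4.3971)
after link 4: o_4 = (-4.9953, -8.6874, 6.0293)
after link 5: o_5 = (-6.9439, -10.1306, 9.3640)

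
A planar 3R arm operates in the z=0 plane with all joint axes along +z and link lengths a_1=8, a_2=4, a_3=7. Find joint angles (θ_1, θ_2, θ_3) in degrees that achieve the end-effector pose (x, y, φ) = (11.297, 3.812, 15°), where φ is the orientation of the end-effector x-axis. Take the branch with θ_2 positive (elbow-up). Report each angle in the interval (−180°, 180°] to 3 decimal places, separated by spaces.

wrist centre = target − a_3·(cos φ, sin φ) = (4.5355, 2.0003)
cos θ_2 = (24.5720−8²−4²)/(2·8·4) = -0.8661; θ_2 = 150.0042° (elbow-up)
β = atan2(2.0003,4.5355) = 23.7986°; ψ = atan2(1.9997,4.5358) = 23.7920°
θ_1 = β − ψ = 0.0066°
θ_3 = φ − θ_1 − θ_2 = -135.0109° (wrapped to (-180°,180°])

0.007 150.004 -135.011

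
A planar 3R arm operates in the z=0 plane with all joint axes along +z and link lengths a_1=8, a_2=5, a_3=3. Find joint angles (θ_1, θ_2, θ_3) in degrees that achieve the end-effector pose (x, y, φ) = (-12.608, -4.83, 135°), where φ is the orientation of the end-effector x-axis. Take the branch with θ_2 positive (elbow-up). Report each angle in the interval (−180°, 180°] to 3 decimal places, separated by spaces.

-157.917 29.987 -97.069

wrist centre = target − a_3·(cos φ, sin φ) = (-10.4867, -6.9513)
cos θ_2 = (158.2913−8²−5²)/(2·8·5) = 0.8661; θ_2 = 29.9867° (elbow-up)
β = atan2(-6.9513,-10.4867) = -146.4607°; ψ = atan2(2.4990,12.3307) = 11.4566°
θ_1 = β − ψ = -157.9174°
θ_3 = φ − θ_1 − θ_2 = -97.0693° (wrapped to (-180°,180°])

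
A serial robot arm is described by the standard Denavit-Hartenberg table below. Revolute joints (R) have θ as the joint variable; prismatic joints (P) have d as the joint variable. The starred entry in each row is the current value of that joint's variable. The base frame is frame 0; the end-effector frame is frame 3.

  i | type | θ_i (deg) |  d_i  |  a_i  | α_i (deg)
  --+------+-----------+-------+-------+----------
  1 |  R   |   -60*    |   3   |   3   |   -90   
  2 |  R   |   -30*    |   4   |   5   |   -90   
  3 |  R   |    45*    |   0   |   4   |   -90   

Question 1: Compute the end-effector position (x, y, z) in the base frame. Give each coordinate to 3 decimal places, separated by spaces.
after link 1: o_1 = (1.5000, -2.5981, 3.0000)
after link 2: o_2 = (7.1292, -4.3481, 5.5000)
after link 3: o_3 = (5.9044, -7.8836, 6.9142)

5.904 -7.884 6.914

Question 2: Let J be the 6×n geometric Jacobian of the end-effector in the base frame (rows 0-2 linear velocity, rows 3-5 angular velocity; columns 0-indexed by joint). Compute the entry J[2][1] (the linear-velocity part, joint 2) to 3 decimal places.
axis z_1 = (0.8660,0.5000,0.0000); lever o_n−o_1 = (4.4044,-5.2855,3.9142)
cross product → J_v[:, 1] = (1.9571,-3.3898,-6.7796)
J_ω[:, 1] = z_1
entry J[2][1] = -6.7796

-6.780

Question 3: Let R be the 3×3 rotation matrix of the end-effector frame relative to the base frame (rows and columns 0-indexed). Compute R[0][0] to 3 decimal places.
End-effector x-axis (col 0 of R) = (-0.3062,-0.8839,0.3536)
R[0][0] = -0.3062

-0.306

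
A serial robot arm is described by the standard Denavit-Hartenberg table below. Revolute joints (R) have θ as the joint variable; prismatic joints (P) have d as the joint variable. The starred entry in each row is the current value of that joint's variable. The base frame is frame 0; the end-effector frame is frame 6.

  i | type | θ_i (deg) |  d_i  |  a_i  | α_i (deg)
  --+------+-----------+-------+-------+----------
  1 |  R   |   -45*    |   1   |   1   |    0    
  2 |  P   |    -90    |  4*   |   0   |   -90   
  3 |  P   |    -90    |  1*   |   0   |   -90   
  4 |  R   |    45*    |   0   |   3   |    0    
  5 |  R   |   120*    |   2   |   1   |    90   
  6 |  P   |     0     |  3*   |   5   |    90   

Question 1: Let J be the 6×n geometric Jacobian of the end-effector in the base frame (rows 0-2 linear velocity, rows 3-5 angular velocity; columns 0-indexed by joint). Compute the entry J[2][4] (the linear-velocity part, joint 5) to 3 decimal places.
-4.451

axis z_4 = (-0.7071,-0.7071,-0.0000); lever o_n−o_4 = (-4.5613,1.7329,-5.0191)
cross product → J_v[:, 4] = (3.5490,-3.5490,-4.4507)
J_ω[:, 4] = z_4
entry J[2][4] = -4.4507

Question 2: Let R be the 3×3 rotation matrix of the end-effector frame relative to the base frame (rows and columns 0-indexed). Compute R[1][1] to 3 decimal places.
End-effector y-axis (col 1 of R) = (-0.6830,0.6830,0.2588)
R[1][1] = 0.6830

0.683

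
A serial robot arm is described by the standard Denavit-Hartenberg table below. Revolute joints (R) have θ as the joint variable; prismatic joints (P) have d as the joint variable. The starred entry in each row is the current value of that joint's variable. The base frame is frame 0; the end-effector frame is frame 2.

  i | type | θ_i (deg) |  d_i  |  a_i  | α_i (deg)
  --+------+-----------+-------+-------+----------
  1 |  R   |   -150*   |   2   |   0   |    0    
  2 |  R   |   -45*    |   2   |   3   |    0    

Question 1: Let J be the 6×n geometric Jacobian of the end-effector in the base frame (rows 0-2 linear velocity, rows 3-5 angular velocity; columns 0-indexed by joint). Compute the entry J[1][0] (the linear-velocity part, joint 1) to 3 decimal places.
-2.898

axis z_0 = ẑ; lever o_n−o_0 = (-2.8978,0.7765,4.0000)
cross product → J_v[:, 0] = (-0.7765,-2.8978,0.0000)
J_ω[:, 0] = z_0
entry J[1][0] = -2.8978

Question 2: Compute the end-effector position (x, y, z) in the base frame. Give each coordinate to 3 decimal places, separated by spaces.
after link 1: o_1 = (0.0000, 0.0000, 2.0000)
after link 2: o_2 = (-2.8978, 0.7765, 4.0000)

-2.898 0.776 4.000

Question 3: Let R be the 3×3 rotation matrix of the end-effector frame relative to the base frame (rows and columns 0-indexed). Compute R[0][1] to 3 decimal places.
-0.259

End-effector y-axis (col 1 of R) = (-0.2588,-0.9659,0.0000)
R[0][1] = -0.2588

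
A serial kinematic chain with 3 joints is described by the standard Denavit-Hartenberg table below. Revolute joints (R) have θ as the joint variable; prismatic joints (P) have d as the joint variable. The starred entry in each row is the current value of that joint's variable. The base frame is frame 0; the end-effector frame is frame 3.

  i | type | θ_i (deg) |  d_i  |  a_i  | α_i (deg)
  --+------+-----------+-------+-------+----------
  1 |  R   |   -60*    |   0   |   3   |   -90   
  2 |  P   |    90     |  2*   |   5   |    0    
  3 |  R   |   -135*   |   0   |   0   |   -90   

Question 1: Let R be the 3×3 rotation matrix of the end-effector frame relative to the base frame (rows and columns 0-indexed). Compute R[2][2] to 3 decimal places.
-0.707

End-effector z-axis (col 2 of R) = (0.3536,-0.6124,-0.7071)
R[2][2] = -0.7071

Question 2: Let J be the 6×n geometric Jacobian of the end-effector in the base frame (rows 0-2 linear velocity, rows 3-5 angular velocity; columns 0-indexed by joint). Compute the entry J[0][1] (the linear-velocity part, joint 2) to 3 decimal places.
prismatic axis z_1 = (0.8660,0.5000,0.0000)
J_v[:, 1] = z_1; J_ω[:, 1] = (0,0,0)
entry J[0][1] = 0.8660

0.866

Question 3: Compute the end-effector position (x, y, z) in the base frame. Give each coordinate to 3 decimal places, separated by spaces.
3.232 -1.598 -5.000

after link 1: o_1 = (1.5000, -2.5981, 0.0000)
after link 2: o_2 = (3.2321, -1.5981, -5.0000)
after link 3: o_3 = (3.2321, -1.5981, -5.0000)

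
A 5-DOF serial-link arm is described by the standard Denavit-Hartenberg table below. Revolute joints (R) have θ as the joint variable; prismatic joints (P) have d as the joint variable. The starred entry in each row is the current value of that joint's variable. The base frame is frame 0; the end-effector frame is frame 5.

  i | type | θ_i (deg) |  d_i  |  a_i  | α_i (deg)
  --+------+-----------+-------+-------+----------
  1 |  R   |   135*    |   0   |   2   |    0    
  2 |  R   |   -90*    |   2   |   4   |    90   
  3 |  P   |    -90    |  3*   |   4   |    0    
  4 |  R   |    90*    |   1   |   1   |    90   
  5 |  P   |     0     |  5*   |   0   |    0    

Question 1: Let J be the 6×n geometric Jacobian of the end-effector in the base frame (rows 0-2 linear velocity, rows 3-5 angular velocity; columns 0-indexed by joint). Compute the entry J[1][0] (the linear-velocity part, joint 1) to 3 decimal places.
axis z_0 = ẑ; lever o_n−o_0 = (4.9497,2.1213,-7.0000)
cross product → J_v[:, 0] = (-2.1213,4.9497,0.0000)
J_ω[:, 0] = z_0
entry J[1][0] = 4.9497

4.950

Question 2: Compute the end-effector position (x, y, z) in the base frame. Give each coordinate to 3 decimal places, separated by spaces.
after link 1: o_1 = (-1.4142, 1.4142, 0.0000)
after link 2: o_2 = (1.4142, 4.2426, 2.0000)
after link 3: o_3 = (3.5355, 2.1213, -2.0000)
after link 4: o_4 = (4.9497, 2.1213, -2.0000)
after link 5: o_5 = (4.9497, 2.1213, -7.0000)

4.950 2.121 -7.000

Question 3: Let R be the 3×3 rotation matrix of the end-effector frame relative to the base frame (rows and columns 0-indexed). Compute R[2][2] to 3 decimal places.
-1.000

End-effector z-axis (col 2 of R) = (0.0000,-0.0000,-1.0000)
R[2][2] = -1.0000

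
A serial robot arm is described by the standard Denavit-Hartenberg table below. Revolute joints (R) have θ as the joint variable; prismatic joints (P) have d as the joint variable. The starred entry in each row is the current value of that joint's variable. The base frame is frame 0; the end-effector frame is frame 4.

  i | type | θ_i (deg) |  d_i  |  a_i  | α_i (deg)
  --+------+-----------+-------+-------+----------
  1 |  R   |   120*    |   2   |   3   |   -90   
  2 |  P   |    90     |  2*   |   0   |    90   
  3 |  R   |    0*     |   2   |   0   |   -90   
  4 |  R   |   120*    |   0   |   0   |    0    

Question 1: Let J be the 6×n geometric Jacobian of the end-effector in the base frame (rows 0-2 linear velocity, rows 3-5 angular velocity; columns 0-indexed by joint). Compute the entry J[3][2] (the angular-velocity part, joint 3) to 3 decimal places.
axis z_2 = (-0.5000,0.8660,0.0000); lever o_n−o_2 = (-1.0000,1.7321,0.0000)
cross product → J_v[:, 2] = (-0.0000,-0.0000,0.0000)
J_ω[:, 2] = z_2
entry J[3][2] = -0.5000

-0.500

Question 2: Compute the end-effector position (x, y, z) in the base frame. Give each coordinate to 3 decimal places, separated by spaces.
after link 1: o_1 = (-1.5000, 2.5981, 2.0000)
after link 2: o_2 = (-3.2321, 1.5981, 2.0000)
after link 3: o_3 = (-4.2321, 3.3301, 2.0000)
after link 4: o_4 = (-4.2321, 3.3301, 2.0000)

-4.232 3.330 2.000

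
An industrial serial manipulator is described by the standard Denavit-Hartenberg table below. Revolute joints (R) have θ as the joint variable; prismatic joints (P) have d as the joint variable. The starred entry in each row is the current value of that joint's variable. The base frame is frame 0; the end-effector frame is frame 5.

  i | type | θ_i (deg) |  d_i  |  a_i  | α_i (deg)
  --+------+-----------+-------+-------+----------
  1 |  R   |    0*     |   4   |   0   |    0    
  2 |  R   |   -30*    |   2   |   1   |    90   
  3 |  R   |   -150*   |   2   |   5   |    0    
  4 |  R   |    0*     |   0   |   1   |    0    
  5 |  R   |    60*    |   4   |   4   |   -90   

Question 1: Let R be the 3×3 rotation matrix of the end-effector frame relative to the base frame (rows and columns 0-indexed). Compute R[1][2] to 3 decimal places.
-0.500

End-effector z-axis (col 2 of R) = (0.8660,-0.5000,-0.0000)
R[1][2] = -0.5000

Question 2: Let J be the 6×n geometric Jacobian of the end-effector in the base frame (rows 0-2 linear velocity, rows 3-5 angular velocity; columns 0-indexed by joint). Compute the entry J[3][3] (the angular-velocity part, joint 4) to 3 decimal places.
axis z_3 = (-0.5000,-0.8660,0.0000); lever o_n−o_3 = (-2.7500,-3.0311,-4.5000)
cross product → J_v[:, 3] = (3.8971,-2.2500,-0.8660)
J_ω[:, 3] = z_3
entry J[3][3] = -0.5000

-0.500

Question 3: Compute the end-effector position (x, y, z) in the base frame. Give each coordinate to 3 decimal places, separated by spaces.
after link 1: o_1 = (0.0000, 0.0000, 4.0000)
after link 2: o_2 = (0.8660, -0.5000, 6.0000)
after link 3: o_3 = (-3.8840, -0.0670, 3.5000)
after link 4: o_4 = (-4.6340, 0.3660, 3.0000)
after link 5: o_5 = (-6.6340, -3.0981, -1.0000)

-6.634 -3.098 -1.000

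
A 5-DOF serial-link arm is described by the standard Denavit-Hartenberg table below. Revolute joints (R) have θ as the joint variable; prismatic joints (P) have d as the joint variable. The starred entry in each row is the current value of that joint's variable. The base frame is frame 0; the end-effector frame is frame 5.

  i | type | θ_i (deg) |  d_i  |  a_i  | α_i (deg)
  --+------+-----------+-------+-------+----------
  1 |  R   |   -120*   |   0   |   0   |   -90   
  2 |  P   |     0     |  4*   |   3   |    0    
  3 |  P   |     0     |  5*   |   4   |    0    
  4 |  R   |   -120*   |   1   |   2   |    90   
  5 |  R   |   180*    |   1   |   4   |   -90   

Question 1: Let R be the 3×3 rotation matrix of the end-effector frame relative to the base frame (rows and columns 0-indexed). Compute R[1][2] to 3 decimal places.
0.500

End-effector z-axis (col 2 of R) = (-0.8660,0.5000,-0.0000)
R[1][2] = 0.5000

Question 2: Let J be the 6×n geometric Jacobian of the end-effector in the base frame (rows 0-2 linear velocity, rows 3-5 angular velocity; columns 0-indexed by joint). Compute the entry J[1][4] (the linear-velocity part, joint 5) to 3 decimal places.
axis z_4 = (0.4330,0.7500,-0.5000); lever o_n−o_4 = (-0.5670,-0.9821,-3.9641)
cross product → J_v[:, 4] = (-3.4641,2.0000,-0.0000)
J_ω[:, 4] = z_4
entry J[1][4] = 2.0000

2.000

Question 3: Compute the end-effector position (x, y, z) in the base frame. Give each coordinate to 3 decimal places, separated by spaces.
after link 1: o_1 = (0.0000, 0.0000, 0.0000)
after link 2: o_2 = (1.9641, -4.5981, 0.0000)
after link 3: o_3 = (4.2942, -10.5622, 0.0000)
after link 4: o_4 = (5.6603, -10.1962, 1.7321)
after link 5: o_5 = (5.0933, -11.1782, -2.2321)

5.093 -11.178 -2.232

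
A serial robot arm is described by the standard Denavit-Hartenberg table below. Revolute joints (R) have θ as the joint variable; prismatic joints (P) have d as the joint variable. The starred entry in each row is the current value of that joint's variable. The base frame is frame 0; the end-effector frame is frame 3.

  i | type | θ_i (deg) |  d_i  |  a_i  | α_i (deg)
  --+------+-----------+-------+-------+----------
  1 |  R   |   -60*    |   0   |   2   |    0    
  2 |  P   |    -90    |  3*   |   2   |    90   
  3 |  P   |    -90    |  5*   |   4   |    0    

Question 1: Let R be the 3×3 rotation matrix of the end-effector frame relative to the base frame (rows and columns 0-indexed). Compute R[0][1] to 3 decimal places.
-0.866

End-effector y-axis (col 1 of R) = (-0.8660,-0.5000,0.0000)
R[0][1] = -0.8660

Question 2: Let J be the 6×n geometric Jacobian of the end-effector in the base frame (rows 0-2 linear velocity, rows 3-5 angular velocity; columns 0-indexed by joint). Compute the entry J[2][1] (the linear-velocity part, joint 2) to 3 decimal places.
1.000

prismatic axis z_1 = (0.0000,0.0000,1.0000)
J_v[:, 1] = z_1; J_ω[:, 1] = (0,0,0)
entry J[2][1] = 1.0000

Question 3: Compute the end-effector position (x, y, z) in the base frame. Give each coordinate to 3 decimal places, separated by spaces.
-3.232 1.598 -1.000

after link 1: o_1 = (1.0000, -1.7321, 0.0000)
after link 2: o_2 = (-0.7321, -2.7321, 3.0000)
after link 3: o_3 = (-3.2321, 1.5981, -1.0000)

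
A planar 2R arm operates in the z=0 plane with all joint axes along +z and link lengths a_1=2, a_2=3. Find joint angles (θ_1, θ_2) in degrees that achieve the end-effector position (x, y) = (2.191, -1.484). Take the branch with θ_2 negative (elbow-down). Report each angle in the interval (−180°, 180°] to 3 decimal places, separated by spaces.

44.983 -119.985

cos θ_2 = (7.0027−2²−3²)/(2·2·3) = -0.4998; θ_2 = -119.9849° (elbow-down)
β = atan2(-1.4840,2.1910) = -34.1104°; ψ = atan2(-2.5985,0.5007) = -79.0937°
θ_1 = β − ψ = 44.9832°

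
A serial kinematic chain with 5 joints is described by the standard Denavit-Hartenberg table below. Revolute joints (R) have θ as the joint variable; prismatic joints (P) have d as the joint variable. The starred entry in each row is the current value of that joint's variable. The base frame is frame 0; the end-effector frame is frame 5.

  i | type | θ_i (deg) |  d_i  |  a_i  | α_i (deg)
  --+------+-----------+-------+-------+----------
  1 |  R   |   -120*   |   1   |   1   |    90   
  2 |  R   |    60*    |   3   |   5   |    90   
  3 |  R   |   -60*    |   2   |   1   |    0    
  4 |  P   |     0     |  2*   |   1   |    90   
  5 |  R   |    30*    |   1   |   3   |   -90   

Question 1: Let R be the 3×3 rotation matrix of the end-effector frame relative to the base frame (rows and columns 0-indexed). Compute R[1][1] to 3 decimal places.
-0.125

End-effector y-axis (col 1 of R) = (-0.6495,-0.1250,0.7500)
R[1][1] = -0.1250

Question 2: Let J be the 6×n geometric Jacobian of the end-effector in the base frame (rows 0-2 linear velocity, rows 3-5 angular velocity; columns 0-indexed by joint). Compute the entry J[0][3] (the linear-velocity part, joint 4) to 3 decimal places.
-0.433

prismatic axis z_3 = (-0.4330,-0.7500,-0.5000)
J_v[:, 3] = z_3; J_ω[:, 3] = (0,0,0)
entry J[0][3] = -0.4330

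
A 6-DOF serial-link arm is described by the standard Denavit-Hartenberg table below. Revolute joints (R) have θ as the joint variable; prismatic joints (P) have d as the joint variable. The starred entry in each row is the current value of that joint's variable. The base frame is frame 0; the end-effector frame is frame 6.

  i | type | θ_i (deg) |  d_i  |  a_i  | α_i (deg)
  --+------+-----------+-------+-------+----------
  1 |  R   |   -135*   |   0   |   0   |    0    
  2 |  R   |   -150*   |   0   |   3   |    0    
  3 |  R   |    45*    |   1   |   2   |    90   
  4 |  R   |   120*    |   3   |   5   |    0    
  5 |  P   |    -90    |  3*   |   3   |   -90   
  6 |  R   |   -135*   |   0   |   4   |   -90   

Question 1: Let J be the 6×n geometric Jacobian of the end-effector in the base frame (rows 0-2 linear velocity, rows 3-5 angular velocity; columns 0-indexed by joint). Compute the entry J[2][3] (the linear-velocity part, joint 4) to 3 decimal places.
axis z_3 = (0.8660,0.5000,0.0000); lever o_n−o_3 = (8.8213,2.3778,4.4159)
cross product → J_v[:, 3] = (2.2080,-3.8243,-2.3514)
J_ω[:, 3] = z_3
entry J[2][3] = -2.3514

-2.351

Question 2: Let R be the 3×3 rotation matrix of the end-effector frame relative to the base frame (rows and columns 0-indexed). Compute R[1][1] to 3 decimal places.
End-effector y-axis (col 1 of R) = (-0.2500,0.4330,-0.8660)
R[1][1] = 0.4330

0.433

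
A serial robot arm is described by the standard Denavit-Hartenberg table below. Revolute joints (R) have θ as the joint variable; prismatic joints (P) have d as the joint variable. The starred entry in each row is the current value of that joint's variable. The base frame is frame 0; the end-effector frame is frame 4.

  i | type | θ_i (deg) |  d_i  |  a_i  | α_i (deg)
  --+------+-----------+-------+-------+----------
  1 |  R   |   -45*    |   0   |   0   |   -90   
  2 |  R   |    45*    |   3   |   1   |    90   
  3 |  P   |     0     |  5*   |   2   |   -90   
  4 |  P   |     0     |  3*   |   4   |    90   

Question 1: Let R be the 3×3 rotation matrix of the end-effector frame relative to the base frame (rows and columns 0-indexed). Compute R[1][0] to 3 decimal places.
End-effector x-axis (col 0 of R) = (0.5000,-0.5000,-0.7071)
R[1][0] = -0.5000

-0.500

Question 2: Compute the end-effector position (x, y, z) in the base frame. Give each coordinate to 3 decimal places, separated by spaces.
10.243 -1.757 -1.414

after link 1: o_1 = (0.0000, 0.0000, 0.0000)
after link 2: o_2 = (2.6213, 1.6213, -0.7071)
after link 3: o_3 = (6.1213, -1.8787, 1.4142)
after link 4: o_4 = (10.2426, -1.7574, -1.4142)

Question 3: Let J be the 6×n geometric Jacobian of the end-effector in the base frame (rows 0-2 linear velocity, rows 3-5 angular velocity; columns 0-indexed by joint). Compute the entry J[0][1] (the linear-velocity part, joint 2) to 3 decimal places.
axis z_1 = (0.7071,0.7071,0.0000); lever o_n−o_1 = (10.2426,-1.7574,-1.4142)
cross product → J_v[:, 1] = (-1.0000,1.0000,-8.4853)
J_ω[:, 1] = z_1
entry J[0][1] = -1.0000

-1.000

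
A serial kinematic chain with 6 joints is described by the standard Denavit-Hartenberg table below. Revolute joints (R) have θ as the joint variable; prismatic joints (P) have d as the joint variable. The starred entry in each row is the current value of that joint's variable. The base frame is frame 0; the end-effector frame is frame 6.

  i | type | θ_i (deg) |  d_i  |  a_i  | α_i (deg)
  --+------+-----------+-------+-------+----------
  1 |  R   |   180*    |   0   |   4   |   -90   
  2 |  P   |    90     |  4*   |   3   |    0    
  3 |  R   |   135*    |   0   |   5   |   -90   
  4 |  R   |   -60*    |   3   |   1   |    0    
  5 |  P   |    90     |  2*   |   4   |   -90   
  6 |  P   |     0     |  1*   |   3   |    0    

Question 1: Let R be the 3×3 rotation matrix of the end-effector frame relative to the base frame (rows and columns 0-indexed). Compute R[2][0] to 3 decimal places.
End-effector x-axis (col 0 of R) = (0.6124,0.5000,0.6124)
R[2][0] = 0.6124

0.612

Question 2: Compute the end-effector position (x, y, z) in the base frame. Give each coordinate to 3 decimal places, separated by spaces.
after link 1: o_1 = (-4.0000, 0.0000, 0.0000)
after link 2: o_2 = (-4.0000, -4.0000, -3.0000)
after link 3: o_3 = (-0.4645, -4.0000, 0.5355)
after link 4: o_4 = (-2.2322, -4.8660, 3.0104)
after link 5: o_5 = (-1.1970, -2.8660, 6.8741)
after link 6: o_6 = (0.2866, -0.5000, 8.3577)

0.287 -0.500 8.358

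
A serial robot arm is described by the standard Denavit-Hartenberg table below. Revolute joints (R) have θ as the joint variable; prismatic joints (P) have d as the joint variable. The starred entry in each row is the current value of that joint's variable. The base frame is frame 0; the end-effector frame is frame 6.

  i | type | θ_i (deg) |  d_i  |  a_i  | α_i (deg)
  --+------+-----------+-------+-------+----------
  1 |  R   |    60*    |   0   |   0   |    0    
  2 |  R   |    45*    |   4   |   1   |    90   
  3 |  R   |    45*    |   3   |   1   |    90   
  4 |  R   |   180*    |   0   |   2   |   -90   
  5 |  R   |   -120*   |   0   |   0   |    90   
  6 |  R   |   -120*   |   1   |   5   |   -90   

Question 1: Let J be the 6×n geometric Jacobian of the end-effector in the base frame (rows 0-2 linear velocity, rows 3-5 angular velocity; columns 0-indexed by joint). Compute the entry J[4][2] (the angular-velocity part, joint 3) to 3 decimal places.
0.259

axis z_2 = (0.9659,0.2588,0.0000); lever o_n−o_2 = (7.8214,-0.8684,0.9059)
cross product → J_v[:, 2] = (0.2345,-0.8750,-2.8631)
J_ω[:, 2] = z_2
entry J[4][2] = 0.2588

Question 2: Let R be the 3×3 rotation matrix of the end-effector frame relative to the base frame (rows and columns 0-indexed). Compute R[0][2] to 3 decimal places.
End-effector z-axis (col 2 of R) = (0.2665,0.9374,-0.2241)
R[0][2] = 0.2665

0.266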